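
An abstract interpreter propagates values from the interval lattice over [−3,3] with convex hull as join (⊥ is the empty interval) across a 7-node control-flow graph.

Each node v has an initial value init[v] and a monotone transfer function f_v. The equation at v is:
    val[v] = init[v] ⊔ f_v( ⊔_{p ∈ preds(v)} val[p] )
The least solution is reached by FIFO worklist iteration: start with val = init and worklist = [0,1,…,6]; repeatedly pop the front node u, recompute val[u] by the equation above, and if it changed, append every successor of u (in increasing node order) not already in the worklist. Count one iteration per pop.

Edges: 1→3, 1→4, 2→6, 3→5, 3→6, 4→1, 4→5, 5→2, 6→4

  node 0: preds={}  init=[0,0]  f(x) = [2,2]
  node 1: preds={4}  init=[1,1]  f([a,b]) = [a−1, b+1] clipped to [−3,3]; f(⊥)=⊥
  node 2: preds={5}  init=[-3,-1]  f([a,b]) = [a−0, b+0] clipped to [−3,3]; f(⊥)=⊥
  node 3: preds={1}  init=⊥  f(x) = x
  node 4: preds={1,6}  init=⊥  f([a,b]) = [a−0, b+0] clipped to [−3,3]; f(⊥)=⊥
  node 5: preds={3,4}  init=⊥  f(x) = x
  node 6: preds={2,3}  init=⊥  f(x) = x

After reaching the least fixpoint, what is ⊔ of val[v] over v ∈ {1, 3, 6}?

[-3,3]

Worklist (23 pops):
  #1 pop 0: in=⊥ → [0,2] (was [0,0]); enqueue []
  #2 pop 1: in=⊥ → [1,1] (no change)
  #3 pop 2: in=⊥ → [-3,-1] (no change)
  #4 pop 3: in=[1,1] → [1,1] (was ⊥); enqueue []
  #5 pop 4: in=[1,1] → [1,1] (was ⊥); enqueue [1]
  #6 pop 5: in=[1,1] → [1,1] (was ⊥); enqueue [2]
  #7 pop 6: in=[-3,1] → [-3,1] (was ⊥); enqueue [4]
  #8 pop 1: in=[1,1] → [0,2] (was [1,1]); enqueue [3]
  #9 pop 2: in=[1,1] → [-3,1] (was [-3,-1]); enqueue [6]
  #10 pop 4: in=[-3,2] → [-3,2] (was [1,1]); enqueue [1,5]
  #11 pop 3: in=[0,2] → [0,2] (was [1,1]); enqueue []
  #12 pop 6: in=[-3,2] → [-3,2] (was [-3,1]); enqueue [4]
  #13 pop 1: in=[-3,2] → [-3,3] (was [0,2]); enqueue [3]
  #14 pop 5: in=[-3,2] → [-3,2] (was [1,1]); enqueue [2]
  #15 pop 4: in=[-3,3] → [-3,3] (was [-3,2]); enqueue [1,5]
  #16 pop 3: in=[-3,3] → [-3,3] (was [0,2]); enqueue [6]
  #17 pop 2: in=[-3,2] → [-3,2] (was [-3,1]); enqueue []
  #18 pop 1: in=[-3,3] → [-3,3] (no change)
  #19 pop 5: in=[-3,3] → [-3,3] (was [-3,2]); enqueue [2]
  #20 pop 6: in=[-3,3] → [-3,3] (was [-3,2]); enqueue [4]
  #21 pop 2: in=[-3,3] → [-3,3] (was [-3,2]); enqueue [6]
  #22 pop 4: in=[-3,3] → [-3,3] (no change)
  #23 pop 6: in=[-3,3] → [-3,3] (no change)

Fixpoint:
  val[0] = [0,2]
  val[1] = [-3,3]
  val[2] = [-3,3]
  val[3] = [-3,3]
  val[4] = [-3,3]
  val[5] = [-3,3]
  val[6] = [-3,3]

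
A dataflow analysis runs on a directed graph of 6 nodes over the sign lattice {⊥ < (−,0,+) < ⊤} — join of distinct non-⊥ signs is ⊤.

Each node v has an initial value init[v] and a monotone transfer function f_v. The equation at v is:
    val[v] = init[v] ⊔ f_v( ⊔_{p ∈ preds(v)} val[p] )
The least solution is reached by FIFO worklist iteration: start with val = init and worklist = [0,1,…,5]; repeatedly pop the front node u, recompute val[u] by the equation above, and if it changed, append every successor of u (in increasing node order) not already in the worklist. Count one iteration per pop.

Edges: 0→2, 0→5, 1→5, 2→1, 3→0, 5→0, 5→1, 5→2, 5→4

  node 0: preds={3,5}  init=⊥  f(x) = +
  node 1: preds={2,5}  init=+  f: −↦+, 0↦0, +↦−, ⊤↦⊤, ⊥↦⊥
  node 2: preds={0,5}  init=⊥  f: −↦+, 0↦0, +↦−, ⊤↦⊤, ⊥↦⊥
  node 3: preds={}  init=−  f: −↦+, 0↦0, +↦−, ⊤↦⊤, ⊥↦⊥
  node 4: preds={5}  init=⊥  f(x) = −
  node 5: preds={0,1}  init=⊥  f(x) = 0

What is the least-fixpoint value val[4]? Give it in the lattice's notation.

Worklist (12 pops):
  #1 pop 0: in=− → + (was ⊥); enqueue []
  #2 pop 1: in=⊥ → + (no change)
  #3 pop 2: in=+ → − (was ⊥); enqueue [1]
  #4 pop 3: in=⊥ → − (no change)
  #5 pop 4: in=⊥ → − (was ⊥); enqueue []
  #6 pop 5: in=+ → 0 (was ⊥); enqueue [0,2,4]
  #7 pop 1: in=⊤ → ⊤ (was +); enqueue [5]
  #8 pop 0: in=⊤ → + (no change)
  #9 pop 2: in=⊤ → ⊤ (was −); enqueue [1]
  #10 pop 4: in=0 → − (no change)
  #11 pop 5: in=⊤ → 0 (no change)
  #12 pop 1: in=⊤ → ⊤ (no change)

Fixpoint:
  val[0] = +
  val[1] = ⊤
  val[2] = ⊤
  val[3] = −
  val[4] = −
  val[5] = 0

−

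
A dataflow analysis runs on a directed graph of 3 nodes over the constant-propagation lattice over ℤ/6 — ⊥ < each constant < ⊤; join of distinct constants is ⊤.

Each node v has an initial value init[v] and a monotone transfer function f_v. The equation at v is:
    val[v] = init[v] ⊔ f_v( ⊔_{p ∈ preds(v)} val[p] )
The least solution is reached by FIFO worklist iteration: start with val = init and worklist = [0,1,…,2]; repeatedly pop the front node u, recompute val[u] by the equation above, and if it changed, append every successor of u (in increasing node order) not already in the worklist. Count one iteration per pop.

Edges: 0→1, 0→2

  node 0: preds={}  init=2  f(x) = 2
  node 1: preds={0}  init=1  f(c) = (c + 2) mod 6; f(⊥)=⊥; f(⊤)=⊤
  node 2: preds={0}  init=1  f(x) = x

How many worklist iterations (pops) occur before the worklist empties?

3

Worklist (3 pops):
  #1 pop 0: in=⊥ → 2 (no change)
  #2 pop 1: in=2 → ⊤ (was 1); enqueue []
  #3 pop 2: in=2 → ⊤ (was 1); enqueue []

Fixpoint:
  val[0] = 2
  val[1] = ⊤
  val[2] = ⊤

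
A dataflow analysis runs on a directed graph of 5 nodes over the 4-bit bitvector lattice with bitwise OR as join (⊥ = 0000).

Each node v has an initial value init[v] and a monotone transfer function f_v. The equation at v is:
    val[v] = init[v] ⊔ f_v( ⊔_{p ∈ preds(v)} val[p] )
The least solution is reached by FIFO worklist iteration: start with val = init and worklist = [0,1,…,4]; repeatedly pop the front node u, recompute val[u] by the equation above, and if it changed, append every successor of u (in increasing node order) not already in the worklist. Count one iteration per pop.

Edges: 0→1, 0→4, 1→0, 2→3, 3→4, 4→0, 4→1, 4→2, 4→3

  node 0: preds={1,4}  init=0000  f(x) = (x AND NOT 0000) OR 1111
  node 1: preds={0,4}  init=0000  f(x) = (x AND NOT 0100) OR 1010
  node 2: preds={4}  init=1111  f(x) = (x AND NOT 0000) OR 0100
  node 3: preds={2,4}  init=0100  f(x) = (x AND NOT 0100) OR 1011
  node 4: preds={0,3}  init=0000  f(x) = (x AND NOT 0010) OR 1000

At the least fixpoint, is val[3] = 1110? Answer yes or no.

Worklist (9 pops):
  #1 pop 0: in=0000 → 1111 (was 0000); enqueue []
  #2 pop 1: in=1111 → 1011 (was 0000); enqueue [0]
  #3 pop 2: in=0000 → 1111 (no change)
  #4 pop 3: in=1111 → 1111 (was 0100); enqueue []
  #5 pop 4: in=1111 → 1101 (was 0000); enqueue [1,2,3]
  #6 pop 0: in=1111 → 1111 (no change)
  #7 pop 1: in=1111 → 1011 (no change)
  #8 pop 2: in=1101 → 1111 (no change)
  #9 pop 3: in=1111 → 1111 (no change)

Fixpoint:
  val[0] = 1111
  val[1] = 1011
  val[2] = 1111
  val[3] = 1111
  val[4] = 1101

no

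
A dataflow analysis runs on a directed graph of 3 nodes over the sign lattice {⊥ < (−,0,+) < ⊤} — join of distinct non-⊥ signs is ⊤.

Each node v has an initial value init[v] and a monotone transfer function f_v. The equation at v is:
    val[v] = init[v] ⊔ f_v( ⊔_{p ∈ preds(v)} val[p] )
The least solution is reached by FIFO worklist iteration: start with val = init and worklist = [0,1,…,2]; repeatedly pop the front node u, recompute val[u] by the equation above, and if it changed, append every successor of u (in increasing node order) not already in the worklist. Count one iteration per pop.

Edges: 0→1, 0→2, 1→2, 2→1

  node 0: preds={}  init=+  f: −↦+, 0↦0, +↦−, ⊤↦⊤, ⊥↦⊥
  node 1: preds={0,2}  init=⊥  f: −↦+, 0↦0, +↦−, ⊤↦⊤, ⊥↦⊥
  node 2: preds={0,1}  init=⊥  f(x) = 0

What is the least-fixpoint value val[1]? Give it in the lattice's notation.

Worklist (5 pops):
  #1 pop 0: in=⊥ → + (no change)
  #2 pop 1: in=+ → − (was ⊥); enqueue []
  #3 pop 2: in=⊤ → 0 (was ⊥); enqueue [1]
  #4 pop 1: in=⊤ → ⊤ (was −); enqueue [2]
  #5 pop 2: in=⊤ → 0 (no change)

Fixpoint:
  val[0] = +
  val[1] = ⊤
  val[2] = 0

⊤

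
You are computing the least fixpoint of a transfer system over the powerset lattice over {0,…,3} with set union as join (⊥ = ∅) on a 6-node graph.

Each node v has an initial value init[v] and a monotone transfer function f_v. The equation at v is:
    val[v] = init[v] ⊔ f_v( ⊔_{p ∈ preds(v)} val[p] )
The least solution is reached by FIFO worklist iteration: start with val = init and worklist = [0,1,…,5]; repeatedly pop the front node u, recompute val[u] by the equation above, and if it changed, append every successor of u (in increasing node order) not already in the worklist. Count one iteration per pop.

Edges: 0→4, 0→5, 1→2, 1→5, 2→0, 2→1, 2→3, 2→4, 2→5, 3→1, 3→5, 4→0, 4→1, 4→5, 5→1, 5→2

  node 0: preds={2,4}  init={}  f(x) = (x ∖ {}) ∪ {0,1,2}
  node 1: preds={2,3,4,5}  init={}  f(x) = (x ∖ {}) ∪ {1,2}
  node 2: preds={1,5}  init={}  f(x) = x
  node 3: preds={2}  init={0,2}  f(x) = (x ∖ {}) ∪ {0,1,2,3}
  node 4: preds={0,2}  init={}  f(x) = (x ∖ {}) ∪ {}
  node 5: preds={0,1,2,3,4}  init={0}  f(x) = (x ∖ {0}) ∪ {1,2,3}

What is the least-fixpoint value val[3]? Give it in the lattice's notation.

{0,1,2,3}

Trace (17 dequeues):
  [1] u=0 | in {} | out {0,1,2} | prev {} | push {}
  [2] u=1 | in {0,2} | out {0,1,2} | prev {} | push {}
  [3] u=2 | in {0,1,2} | out {0,1,2} | prev {} | push {0,1}
  [4] u=3 | in {0,1,2} | out {0,1,2,3} | prev {0,2} | push {}
  [5] u=4 | in {0,1,2} | out {0,1,2} | prev {} | push {}
  [6] u=5 | in {0,1,2,3} | out {0,1,2,3} | prev {0} | push {2}
  [7] u=0 | in {0,1,2} | out {0,1,2} | ==
  [8] u=1 | in {0,1,2,3} | out {0,1,2,3} | prev {0,1,2} | push {5}
  [9] u=2 | in {0,1,2,3} | out {0,1,2,3} | prev {0,1,2} | push {0,1,3,4}
  [10] u=5 | in {0,1,2,3} | out {0,1,2,3} | ==
  [11] u=0 | in {0,1,2,3} | out {0,1,2,3} | prev {0,1,2} | push {5}
  [12] u=1 | in {0,1,2,3} | out {0,1,2,3} | ==
  [13] u=3 | in {0,1,2,3} | out {0,1,2,3} | ==
  [14] u=4 | in {0,1,2,3} | out {0,1,2,3} | prev {0,1,2} | push {0,1}
  [15] u=5 | in {0,1,2,3} | out {0,1,2,3} | ==
  [16] u=0 | in {0,1,2,3} | out {0,1,2,3} | ==
  [17] u=1 | in {0,1,2,3} | out {0,1,2,3} | ==

Converged values:
  [0] {0,1,2,3}
  [1] {0,1,2,3}
  [2] {0,1,2,3}
  [3] {0,1,2,3}
  [4] {0,1,2,3}
  [5] {0,1,2,3}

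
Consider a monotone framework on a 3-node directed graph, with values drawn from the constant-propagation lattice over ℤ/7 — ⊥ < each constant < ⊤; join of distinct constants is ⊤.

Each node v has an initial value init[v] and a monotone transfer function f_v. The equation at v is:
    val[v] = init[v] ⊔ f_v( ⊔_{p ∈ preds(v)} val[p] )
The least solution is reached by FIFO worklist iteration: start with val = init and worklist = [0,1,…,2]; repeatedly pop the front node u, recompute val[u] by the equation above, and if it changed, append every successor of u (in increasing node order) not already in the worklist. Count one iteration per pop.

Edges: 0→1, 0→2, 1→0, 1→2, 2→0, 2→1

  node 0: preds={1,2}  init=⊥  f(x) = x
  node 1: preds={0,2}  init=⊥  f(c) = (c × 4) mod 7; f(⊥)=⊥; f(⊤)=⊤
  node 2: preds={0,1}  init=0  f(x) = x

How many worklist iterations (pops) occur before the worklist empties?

4

Trace (4 dequeues):
  [1] u=0 | in 0 | out 0 | prev ⊥ | push {}
  [2] u=1 | in 0 | out 0 | prev ⊥ | push {0}
  [3] u=2 | in 0 | out 0 | ==
  [4] u=0 | in 0 | out 0 | ==

Converged values:
  [0] 0
  [1] 0
  [2] 0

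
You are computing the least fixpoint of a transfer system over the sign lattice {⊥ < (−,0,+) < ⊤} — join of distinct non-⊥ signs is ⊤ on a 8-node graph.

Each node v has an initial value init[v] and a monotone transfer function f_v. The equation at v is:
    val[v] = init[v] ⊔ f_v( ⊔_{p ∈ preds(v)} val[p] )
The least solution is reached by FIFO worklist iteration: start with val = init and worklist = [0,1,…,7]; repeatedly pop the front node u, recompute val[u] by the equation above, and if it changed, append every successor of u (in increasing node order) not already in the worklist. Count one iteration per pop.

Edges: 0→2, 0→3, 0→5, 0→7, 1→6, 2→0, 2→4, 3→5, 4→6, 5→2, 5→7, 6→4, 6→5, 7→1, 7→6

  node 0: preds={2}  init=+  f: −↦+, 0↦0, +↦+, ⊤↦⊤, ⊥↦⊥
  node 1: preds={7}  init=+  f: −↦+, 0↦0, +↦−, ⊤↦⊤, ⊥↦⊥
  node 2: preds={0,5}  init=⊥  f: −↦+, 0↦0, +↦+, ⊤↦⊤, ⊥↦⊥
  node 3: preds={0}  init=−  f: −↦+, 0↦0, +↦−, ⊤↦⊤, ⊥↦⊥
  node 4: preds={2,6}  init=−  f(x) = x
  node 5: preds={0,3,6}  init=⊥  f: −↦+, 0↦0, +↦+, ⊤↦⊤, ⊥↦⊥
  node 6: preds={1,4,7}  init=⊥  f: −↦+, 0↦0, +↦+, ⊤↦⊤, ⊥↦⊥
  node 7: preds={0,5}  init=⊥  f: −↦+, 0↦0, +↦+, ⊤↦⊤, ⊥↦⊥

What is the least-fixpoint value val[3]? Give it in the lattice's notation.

⊤

Iteration log — 19 steps:
  step 1. node 0  ⊔preds=⊥  new=+  stable
  step 2. node 1  ⊔preds=⊥  new=+  stable
  step 3. node 2  ⊔preds=+  new=+  old=⊥  +wl: 0
  step 4. node 3  ⊔preds=+  new=−  stable
  step 5. node 4  ⊔preds=+  new=⊤  old=−  +wl: 
  step 6. node 5  ⊔preds=⊤  new=⊤  old=⊥  +wl: 2
  step 7. node 6  ⊔preds=⊤  new=⊤  old=⊥  +wl: 4,5
  step 8. node 7  ⊔preds=⊤  new=⊤  old=⊥  +wl: 1,6
  step 9. node 0  ⊔preds=+  new=+  stable
  step 10. node 2  ⊔preds=⊤  new=⊤  old=+  +wl: 0
  step 11. node 4  ⊔preds=⊤  new=⊤  stable
  step 12. node 5  ⊔preds=⊤  new=⊤  stable
  step 13. node 1  ⊔preds=⊤  new=⊤  old=+  +wl: 
  step 14. node 6  ⊔preds=⊤  new=⊤  stable
  step 15. node 0  ⊔preds=⊤  new=⊤  old=+  +wl: 2,3,5,7
  step 16. node 2  ⊔preds=⊤  new=⊤  stable
  step 17. node 3  ⊔preds=⊤  new=⊤  old=−  +wl: 
  step 18. node 5  ⊔preds=⊤  new=⊤  stable
  step 19. node 7  ⊔preds=⊤  new=⊤  stable

Least fixpoint reached:
  node 0: ⊤
  node 1: ⊤
  node 2: ⊤
  node 3: ⊤
  node 4: ⊤
  node 5: ⊤
  node 6: ⊤
  node 7: ⊤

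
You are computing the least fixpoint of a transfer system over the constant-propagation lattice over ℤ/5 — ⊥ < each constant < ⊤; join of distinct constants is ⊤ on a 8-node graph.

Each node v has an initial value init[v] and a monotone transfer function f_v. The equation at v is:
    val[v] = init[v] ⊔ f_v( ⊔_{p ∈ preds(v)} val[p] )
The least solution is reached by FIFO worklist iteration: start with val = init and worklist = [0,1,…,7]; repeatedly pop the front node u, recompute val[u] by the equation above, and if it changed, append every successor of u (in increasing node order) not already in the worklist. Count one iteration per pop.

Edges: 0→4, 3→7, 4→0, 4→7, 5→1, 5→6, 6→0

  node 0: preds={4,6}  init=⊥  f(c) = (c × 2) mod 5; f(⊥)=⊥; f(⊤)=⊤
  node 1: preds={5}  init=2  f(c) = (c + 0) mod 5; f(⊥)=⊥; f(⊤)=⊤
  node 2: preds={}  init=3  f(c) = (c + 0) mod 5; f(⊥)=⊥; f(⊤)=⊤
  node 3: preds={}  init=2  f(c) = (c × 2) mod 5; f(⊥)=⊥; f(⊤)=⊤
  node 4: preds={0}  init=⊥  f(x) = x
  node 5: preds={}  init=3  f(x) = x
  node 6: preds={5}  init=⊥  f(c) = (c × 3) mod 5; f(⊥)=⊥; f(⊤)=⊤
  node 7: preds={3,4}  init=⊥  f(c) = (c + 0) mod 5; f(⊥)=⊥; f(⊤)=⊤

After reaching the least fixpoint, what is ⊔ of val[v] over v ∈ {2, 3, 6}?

⊤

Iteration log — 15 steps:
  step 1. node 0  ⊔preds=⊥  new=⊥  stable
  step 2. node 1  ⊔preds=3  new=⊤  old=2  +wl: 
  step 3. node 2  ⊔preds=⊥  new=3  stable
  step 4. node 3  ⊔preds=⊥  new=2  stable
  step 5. node 4  ⊔preds=⊥  new=⊥  stable
  step 6. node 5  ⊔preds=⊥  new=3  stable
  step 7. node 6  ⊔preds=3  new=4  old=⊥  +wl: 0
  step 8. node 7  ⊔preds=2  new=2  old=⊥  +wl: 
  step 9. node 0  ⊔preds=4  new=3  old=⊥  +wl: 4
  step 10. node 4  ⊔preds=3  new=3  old=⊥  +wl: 0,7
  step 11. node 0  ⊔preds=⊤  new=⊤  old=3  +wl: 4
  step 12. node 7  ⊔preds=⊤  new=⊤  old=2  +wl: 
  step 13. node 4  ⊔preds=⊤  new=⊤  old=3  +wl: 0,7
  step 14. node 0  ⊔preds=⊤  new=⊤  stable
  step 15. node 7  ⊔preds=⊤  new=⊤  stable

Least fixpoint reached:
  node 0: ⊤
  node 1: ⊤
  node 2: 3
  node 3: 2
  node 4: ⊤
  node 5: 3
  node 6: 4
  node 7: ⊤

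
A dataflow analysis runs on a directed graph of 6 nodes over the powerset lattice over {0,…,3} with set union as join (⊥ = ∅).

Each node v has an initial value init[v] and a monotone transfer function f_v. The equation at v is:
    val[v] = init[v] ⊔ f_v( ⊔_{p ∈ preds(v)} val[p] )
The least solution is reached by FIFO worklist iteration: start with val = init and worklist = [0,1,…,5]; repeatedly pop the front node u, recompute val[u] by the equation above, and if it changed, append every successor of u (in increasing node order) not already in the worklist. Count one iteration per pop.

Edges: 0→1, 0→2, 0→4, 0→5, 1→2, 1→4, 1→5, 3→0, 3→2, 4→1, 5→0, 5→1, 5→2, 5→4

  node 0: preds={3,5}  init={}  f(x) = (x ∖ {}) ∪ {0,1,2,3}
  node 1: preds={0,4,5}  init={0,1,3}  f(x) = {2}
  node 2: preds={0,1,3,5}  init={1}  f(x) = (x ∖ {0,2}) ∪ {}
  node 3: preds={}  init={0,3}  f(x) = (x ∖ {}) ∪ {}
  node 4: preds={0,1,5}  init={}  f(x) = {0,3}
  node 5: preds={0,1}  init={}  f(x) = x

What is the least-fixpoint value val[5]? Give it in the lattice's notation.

Iteration log — 10 steps:
  step 1. node 0  ⊔preds={0,3}  new={0,1,2,3}  old={}  +wl: 
  step 2. node 1  ⊔preds={0,1,2,3}  new={0,1,2,3}  old={0,1,3}  +wl: 
  step 3. node 2  ⊔preds={0,1,2,3}  new={1,3}  old={1}  +wl: 
  step 4. node 3  ⊔preds={}  new={0,3}  stable
  step 5. node 4  ⊔preds={0,1,2,3}  new={0,3}  old={}  +wl: 1
  step 6. node 5  ⊔preds={0,1,2,3}  new={0,1,2,3}  old={}  +wl: 0,2,4
  step 7. node 1  ⊔preds={0,1,2,3}  new={0,1,2,3}  stable
  step 8. node 0  ⊔preds={0,1,2,3}  new={0,1,2,3}  stable
  step 9. node 2  ⊔preds={0,1,2,3}  new={1,3}  stable
  step 10. node 4  ⊔preds={0,1,2,3}  new={0,3}  stable

Least fixpoint reached:
  node 0: {0,1,2,3}
  node 1: {0,1,2,3}
  node 2: {1,3}
  node 3: {0,3}
  node 4: {0,3}
  node 5: {0,1,2,3}

{0,1,2,3}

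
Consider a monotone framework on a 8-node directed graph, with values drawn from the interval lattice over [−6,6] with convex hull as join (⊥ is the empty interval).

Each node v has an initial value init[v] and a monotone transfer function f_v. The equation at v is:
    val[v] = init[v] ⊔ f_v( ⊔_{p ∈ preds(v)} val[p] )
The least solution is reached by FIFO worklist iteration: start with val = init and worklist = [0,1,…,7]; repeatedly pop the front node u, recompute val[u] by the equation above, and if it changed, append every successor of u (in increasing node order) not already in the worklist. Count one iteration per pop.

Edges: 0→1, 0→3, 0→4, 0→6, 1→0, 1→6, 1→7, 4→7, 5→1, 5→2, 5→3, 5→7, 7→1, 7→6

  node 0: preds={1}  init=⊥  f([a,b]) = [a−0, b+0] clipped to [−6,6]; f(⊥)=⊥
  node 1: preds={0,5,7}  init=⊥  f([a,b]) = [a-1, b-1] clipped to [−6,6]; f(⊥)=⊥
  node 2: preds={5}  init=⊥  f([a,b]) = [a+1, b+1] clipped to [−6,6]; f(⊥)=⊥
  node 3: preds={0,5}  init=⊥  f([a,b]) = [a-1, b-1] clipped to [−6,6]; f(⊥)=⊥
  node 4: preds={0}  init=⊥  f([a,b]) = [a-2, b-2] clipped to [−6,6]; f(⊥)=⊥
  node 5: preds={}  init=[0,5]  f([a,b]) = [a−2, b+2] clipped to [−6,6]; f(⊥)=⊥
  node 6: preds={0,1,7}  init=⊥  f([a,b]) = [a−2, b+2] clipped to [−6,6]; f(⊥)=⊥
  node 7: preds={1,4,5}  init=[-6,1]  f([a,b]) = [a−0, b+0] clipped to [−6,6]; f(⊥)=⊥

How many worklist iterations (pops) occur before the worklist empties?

14

Trace (14 dequeues):
  [1] u=0 | in ⊥ | out ⊥ | ==
  [2] u=1 | in [-6,5] | out [-6,4] | prev ⊥ | push {0}
  [3] u=2 | in [0,5] | out [1,6] | prev ⊥ | push {}
  [4] u=3 | in [0,5] | out [-1,4] | prev ⊥ | push {}
  [5] u=4 | in ⊥ | out ⊥ | ==
  [6] u=5 | in ⊥ | out [0,5] | ==
  [7] u=6 | in [-6,4] | out [-6,6] | prev ⊥ | push {}
  [8] u=7 | in [-6,5] | out [-6,5] | prev [-6,1] | push {1,6}
  [9] u=0 | in [-6,4] | out [-6,4] | prev ⊥ | push {3,4}
  [10] u=1 | in [-6,5] | out [-6,4] | ==
  [11] u=6 | in [-6,5] | out [-6,6] | ==
  [12] u=3 | in [-6,5] | out [-6,4] | prev [-1,4] | push {}
  [13] u=4 | in [-6,4] | out [-6,2] | prev ⊥ | push {7}
  [14] u=7 | in [-6,5] | out [-6,5] | ==

Converged values:
  [0] [-6,4]
  [1] [-6,4]
  [2] [1,6]
  [3] [-6,4]
  [4] [-6,2]
  [5] [0,5]
  [6] [-6,6]
  [7] [-6,5]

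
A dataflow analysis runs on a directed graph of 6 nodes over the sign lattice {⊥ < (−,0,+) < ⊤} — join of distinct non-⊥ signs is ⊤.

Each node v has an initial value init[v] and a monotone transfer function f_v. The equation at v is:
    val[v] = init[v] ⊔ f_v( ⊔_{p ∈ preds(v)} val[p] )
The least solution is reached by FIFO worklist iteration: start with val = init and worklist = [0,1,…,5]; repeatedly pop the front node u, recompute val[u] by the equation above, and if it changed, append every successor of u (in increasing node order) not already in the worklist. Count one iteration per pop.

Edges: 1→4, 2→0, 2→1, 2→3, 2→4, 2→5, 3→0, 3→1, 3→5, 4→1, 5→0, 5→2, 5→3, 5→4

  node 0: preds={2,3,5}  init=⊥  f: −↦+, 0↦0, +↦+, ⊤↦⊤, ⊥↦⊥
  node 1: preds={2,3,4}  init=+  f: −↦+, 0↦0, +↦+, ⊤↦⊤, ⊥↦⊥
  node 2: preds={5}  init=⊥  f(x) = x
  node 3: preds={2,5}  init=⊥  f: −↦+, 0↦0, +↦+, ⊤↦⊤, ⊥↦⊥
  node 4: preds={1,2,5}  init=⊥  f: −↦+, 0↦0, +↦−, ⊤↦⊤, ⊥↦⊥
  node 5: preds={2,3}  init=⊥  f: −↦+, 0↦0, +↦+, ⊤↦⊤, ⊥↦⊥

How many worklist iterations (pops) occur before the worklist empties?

Iteration log — 7 steps:
  step 1. node 0  ⊔preds=⊥  new=⊥  stable
  step 2. node 1  ⊔preds=⊥  new=+  stable
  step 3. node 2  ⊔preds=⊥  new=⊥  stable
  step 4. node 3  ⊔preds=⊥  new=⊥  stable
  step 5. node 4  ⊔preds=+  new=−  old=⊥  +wl: 1
  step 6. node 5  ⊔preds=⊥  new=⊥  stable
  step 7. node 1  ⊔preds=−  new=+  stable

Least fixpoint reached:
  node 0: ⊥
  node 1: +
  node 2: ⊥
  node 3: ⊥
  node 4: −
  node 5: ⊥

7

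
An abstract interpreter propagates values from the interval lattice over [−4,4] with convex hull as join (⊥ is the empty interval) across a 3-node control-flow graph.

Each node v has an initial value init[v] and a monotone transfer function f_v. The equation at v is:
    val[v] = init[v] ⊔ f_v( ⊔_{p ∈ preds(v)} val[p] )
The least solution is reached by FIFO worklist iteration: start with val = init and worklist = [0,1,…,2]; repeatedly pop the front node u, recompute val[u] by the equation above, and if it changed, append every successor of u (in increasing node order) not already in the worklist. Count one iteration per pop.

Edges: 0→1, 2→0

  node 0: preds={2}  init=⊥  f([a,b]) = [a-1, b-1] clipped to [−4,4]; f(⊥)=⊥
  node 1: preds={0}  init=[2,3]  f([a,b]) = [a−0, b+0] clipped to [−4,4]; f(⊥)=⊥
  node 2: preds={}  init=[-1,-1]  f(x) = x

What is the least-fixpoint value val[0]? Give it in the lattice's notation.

[-2,-2]

Iteration log — 3 steps:
  step 1. node 0  ⊔preds=[-1,-1]  new=[-2,-2]  old=⊥  +wl: 
  step 2. node 1  ⊔preds=[-2,-2]  new=[-2,3]  old=[2,3]  +wl: 
  step 3. node 2  ⊔preds=⊥  new=[-1,-1]  stable

Least fixpoint reached:
  node 0: [-2,-2]
  node 1: [-2,3]
  node 2: [-1,-1]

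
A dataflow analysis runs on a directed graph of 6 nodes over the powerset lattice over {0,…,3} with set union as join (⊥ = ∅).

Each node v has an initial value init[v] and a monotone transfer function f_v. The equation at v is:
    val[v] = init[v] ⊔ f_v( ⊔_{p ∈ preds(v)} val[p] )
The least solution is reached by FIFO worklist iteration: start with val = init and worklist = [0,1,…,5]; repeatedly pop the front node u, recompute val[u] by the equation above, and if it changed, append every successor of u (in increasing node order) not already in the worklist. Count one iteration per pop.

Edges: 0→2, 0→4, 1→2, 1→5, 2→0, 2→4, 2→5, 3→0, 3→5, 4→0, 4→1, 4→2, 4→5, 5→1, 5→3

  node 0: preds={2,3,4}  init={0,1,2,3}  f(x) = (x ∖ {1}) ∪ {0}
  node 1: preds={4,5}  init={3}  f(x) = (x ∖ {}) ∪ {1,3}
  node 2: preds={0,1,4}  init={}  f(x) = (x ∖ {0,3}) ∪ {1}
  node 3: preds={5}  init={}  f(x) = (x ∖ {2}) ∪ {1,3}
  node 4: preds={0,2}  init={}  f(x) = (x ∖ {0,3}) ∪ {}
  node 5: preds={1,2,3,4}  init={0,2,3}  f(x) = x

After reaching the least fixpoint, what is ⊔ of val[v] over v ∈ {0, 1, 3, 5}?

Trace (10 dequeues):
  [1] u=0 | in {} | out {0,1,2,3} | ==
  [2] u=1 | in {0,2,3} | out {0,1,2,3} | prev {3} | push {}
  [3] u=2 | in {0,1,2,3} | out {1,2} | prev {} | push {0}
  [4] u=3 | in {0,2,3} | out {0,1,3} | prev {} | push {}
  [5] u=4 | in {0,1,2,3} | out {1,2} | prev {} | push {1,2}
  [6] u=5 | in {0,1,2,3} | out {0,1,2,3} | prev {0,2,3} | push {3}
  [7] u=0 | in {0,1,2,3} | out {0,1,2,3} | ==
  [8] u=1 | in {0,1,2,3} | out {0,1,2,3} | ==
  [9] u=2 | in {0,1,2,3} | out {1,2} | ==
  [10] u=3 | in {0,1,2,3} | out {0,1,3} | ==

Converged values:
  [0] {0,1,2,3}
  [1] {0,1,2,3}
  [2] {1,2}
  [3] {0,1,3}
  [4] {1,2}
  [5] {0,1,2,3}

{0,1,2,3}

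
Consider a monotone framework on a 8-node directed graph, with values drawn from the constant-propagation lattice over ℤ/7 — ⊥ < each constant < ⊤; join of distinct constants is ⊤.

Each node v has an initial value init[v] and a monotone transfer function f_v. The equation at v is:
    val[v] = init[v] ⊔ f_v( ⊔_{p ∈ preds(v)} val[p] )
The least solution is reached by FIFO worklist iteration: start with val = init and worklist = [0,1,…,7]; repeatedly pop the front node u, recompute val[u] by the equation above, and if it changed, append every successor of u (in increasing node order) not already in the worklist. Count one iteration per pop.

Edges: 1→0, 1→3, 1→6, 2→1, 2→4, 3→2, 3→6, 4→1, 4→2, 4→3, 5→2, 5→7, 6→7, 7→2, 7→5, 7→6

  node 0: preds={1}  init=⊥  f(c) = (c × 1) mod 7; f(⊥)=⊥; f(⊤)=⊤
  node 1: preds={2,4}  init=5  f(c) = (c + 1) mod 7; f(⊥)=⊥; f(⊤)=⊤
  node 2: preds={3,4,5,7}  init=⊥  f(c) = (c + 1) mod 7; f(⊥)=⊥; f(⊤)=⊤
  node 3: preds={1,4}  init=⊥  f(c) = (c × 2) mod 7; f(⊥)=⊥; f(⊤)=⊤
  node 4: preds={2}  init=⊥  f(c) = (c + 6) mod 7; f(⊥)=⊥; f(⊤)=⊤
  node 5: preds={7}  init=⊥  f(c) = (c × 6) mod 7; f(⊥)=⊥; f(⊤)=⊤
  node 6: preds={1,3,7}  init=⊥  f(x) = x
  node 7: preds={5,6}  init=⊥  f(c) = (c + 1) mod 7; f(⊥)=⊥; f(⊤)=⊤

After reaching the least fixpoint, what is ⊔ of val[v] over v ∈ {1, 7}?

Worklist (20 pops):
  #1 pop 0: in=5 → 5 (was ⊥); enqueue []
  #2 pop 1: in=⊥ → 5 (no change)
  #3 pop 2: in=⊥ → ⊥ (no change)
  #4 pop 3: in=5 → 3 (was ⊥); enqueue [2]
  #5 pop 4: in=⊥ → ⊥ (no change)
  #6 pop 5: in=⊥ → ⊥ (no change)
  #7 pop 6: in=⊤ → ⊤ (was ⊥); enqueue []
  #8 pop 7: in=⊤ → ⊤ (was ⊥); enqueue [5,6]
  #9 pop 2: in=⊤ → ⊤ (was ⊥); enqueue [1,4]
  #10 pop 5: in=⊤ → ⊤ (was ⊥); enqueue [2,7]
  #11 pop 6: in=⊤ → ⊤ (no change)
  #12 pop 1: in=⊤ → ⊤ (was 5); enqueue [0,3,6]
  #13 pop 4: in=⊤ → ⊤ (was ⊥); enqueue [1]
  #14 pop 2: in=⊤ → ⊤ (no change)
  #15 pop 7: in=⊤ → ⊤ (no change)
  #16 pop 0: in=⊤ → ⊤ (was 5); enqueue []
  #17 pop 3: in=⊤ → ⊤ (was 3); enqueue [2]
  #18 pop 6: in=⊤ → ⊤ (no change)
  #19 pop 1: in=⊤ → ⊤ (no change)
  #20 pop 2: in=⊤ → ⊤ (no change)

Fixpoint:
  val[0] = ⊤
  val[1] = ⊤
  val[2] = ⊤
  val[3] = ⊤
  val[4] = ⊤
  val[5] = ⊤
  val[6] = ⊤
  val[7] = ⊤

⊤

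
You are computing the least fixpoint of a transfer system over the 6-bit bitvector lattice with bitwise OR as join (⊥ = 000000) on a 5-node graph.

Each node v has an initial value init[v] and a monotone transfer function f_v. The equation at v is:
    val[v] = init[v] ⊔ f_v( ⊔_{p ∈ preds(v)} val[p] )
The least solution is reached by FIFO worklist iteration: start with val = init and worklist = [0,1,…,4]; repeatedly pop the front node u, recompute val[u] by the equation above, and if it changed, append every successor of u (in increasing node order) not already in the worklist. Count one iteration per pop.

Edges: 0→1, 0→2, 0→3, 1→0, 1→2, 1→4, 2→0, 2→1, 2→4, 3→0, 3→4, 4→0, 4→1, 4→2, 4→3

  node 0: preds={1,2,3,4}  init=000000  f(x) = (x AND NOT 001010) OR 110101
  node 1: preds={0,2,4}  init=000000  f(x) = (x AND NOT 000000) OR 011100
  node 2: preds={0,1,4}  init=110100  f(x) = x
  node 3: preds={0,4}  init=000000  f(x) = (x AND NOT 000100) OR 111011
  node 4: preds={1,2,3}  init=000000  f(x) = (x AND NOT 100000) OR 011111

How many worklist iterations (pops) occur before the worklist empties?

Iteration log — 12 steps:
  step 1. node 0  ⊔preds=110100  new=110101  old=000000  +wl: 
  step 2. node 1  ⊔preds=110101  new=111101  old=000000  +wl: 0
  step 3. node 2  ⊔preds=111101  new=111101  old=110100  +wl: 1
  step 4. node 3  ⊔preds=110101  new=111011  old=000000  +wl: 
  step 5. node 4  ⊔preds=111111  new=011111  old=000000  +wl: 2,3
  step 6. node 0  ⊔preds=111111  new=110101  stable
  step 7. node 1  ⊔preds=111111  new=111111  old=111101  +wl: 0,4
  step 8. node 2  ⊔preds=111111  new=111111  old=111101  +wl: 1
  step 9. node 3  ⊔preds=111111  new=111011  stable
  step 10. node 0  ⊔preds=111111  new=110101  stable
  step 11. node 4  ⊔preds=111111  new=011111  stable
  step 12. node 1  ⊔preds=111111  new=111111  stable

Least fixpoint reached:
  node 0: 110101
  node 1: 111111
  node 2: 111111
  node 3: 111011
  node 4: 011111

12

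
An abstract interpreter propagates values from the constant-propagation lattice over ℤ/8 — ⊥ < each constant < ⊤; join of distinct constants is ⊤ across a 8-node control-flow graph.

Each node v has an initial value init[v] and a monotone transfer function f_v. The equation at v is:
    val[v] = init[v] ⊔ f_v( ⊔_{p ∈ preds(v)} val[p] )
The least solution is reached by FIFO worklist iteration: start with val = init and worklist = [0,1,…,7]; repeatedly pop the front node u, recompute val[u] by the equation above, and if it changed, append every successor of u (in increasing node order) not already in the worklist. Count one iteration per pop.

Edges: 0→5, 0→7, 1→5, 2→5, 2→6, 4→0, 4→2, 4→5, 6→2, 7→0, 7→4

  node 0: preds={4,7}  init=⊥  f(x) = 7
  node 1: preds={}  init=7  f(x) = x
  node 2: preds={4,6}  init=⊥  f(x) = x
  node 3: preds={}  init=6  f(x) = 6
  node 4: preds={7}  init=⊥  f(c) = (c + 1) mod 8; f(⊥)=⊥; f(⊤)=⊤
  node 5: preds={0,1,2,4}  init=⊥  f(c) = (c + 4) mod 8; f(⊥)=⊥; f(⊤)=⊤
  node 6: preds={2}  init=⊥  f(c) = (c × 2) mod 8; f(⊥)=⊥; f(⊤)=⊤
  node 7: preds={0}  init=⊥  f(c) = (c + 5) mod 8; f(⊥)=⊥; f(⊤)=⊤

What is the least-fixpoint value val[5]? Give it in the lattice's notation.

Iteration log — 18 steps:
  step 1. node 0  ⊔preds=⊥  new=7  old=⊥  +wl: 
  step 2. node 1  ⊔preds=⊥  new=7  stable
  step 3. node 2  ⊔preds=⊥  new=⊥  stable
  step 4. node 3  ⊔preds=⊥  new=6  stable
  step 5. node 4  ⊔preds=⊥  new=⊥  stable
  step 6. node 5  ⊔preds=7  new=3  old=⊥  +wl: 
  step 7. node 6  ⊔preds=⊥  new=⊥  stable
  step 8. node 7  ⊔preds=7  new=4  old=⊥  +wl: 0,4
  step 9. node 0  ⊔preds=4  new=7  stable
  step 10. node 4  ⊔preds=4  new=5  old=⊥  +wl: 0,2,5
  step 11. node 0  ⊔preds=⊤  new=7  stable
  step 12. node 2  ⊔preds=5  new=5  old=⊥  +wl: 6
  step 13. node 5  ⊔preds=⊤  new=⊤  old=3  +wl: 
  step 14. node 6  ⊔preds=5  new=2  old=⊥  +wl: 2
  step 15. node 2  ⊔preds=⊤  new=⊤  old=5  +wl: 5,6
  step 16. node 5  ⊔preds=⊤  new=⊤  stable
  step 17. node 6  ⊔preds=⊤  new=⊤  old=2  +wl: 2
  step 18. node 2  ⊔preds=⊤  new=⊤  stable

Least fixpoint reached:
  node 0: 7
  node 1: 7
  node 2: ⊤
  node 3: 6
  node 4: 5
  node 5: ⊤
  node 6: ⊤
  node 7: 4

⊤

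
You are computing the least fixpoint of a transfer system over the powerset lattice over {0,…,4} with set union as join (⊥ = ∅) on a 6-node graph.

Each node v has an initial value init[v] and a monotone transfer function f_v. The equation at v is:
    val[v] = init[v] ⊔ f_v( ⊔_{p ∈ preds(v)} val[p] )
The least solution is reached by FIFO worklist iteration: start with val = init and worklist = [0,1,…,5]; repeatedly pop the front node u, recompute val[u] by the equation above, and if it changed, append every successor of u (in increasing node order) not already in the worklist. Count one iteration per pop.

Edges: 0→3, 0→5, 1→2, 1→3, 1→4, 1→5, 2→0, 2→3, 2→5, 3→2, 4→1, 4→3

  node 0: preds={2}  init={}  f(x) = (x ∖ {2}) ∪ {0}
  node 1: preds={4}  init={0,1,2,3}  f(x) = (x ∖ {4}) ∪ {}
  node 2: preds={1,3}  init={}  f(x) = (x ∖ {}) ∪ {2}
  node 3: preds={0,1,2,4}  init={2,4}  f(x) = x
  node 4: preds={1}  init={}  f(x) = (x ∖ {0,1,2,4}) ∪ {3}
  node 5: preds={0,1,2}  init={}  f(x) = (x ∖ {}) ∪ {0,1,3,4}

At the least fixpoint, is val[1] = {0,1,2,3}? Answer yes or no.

yes

Iteration log — 11 steps:
  step 1. node 0  ⊔preds={}  new={0}  old={}  +wl: 
  step 2. node 1  ⊔preds={}  new={0,1,2,3}  stable
  step 3. node 2  ⊔preds={0,1,2,3,4}  new={0,1,2,3,4}  old={}  +wl: 0
  step 4. node 3  ⊔preds={0,1,2,3,4}  new={0,1,2,3,4}  old={2,4}  +wl: 2
  step 5. node 4  ⊔preds={0,1,2,3}  new={3}  old={}  +wl: 1,3
  step 6. node 5  ⊔preds={0,1,2,3,4}  new={0,1,2,3,4}  old={}  +wl: 
  step 7. node 0  ⊔preds={0,1,2,3,4}  new={0,1,3,4}  old={0}  +wl: 5
  step 8. node 2  ⊔preds={0,1,2,3,4}  new={0,1,2,3,4}  stable
  step 9. node 1  ⊔preds={3}  new={0,1,2,3}  stable
  step 10. node 3  ⊔preds={0,1,2,3,4}  new={0,1,2,3,4}  stable
  step 11. node 5  ⊔preds={0,1,2,3,4}  new={0,1,2,3,4}  stable

Least fixpoint reached:
  node 0: {0,1,3,4}
  node 1: {0,1,2,3}
  node 2: {0,1,2,3,4}
  node 3: {0,1,2,3,4}
  node 4: {3}
  node 5: {0,1,2,3,4}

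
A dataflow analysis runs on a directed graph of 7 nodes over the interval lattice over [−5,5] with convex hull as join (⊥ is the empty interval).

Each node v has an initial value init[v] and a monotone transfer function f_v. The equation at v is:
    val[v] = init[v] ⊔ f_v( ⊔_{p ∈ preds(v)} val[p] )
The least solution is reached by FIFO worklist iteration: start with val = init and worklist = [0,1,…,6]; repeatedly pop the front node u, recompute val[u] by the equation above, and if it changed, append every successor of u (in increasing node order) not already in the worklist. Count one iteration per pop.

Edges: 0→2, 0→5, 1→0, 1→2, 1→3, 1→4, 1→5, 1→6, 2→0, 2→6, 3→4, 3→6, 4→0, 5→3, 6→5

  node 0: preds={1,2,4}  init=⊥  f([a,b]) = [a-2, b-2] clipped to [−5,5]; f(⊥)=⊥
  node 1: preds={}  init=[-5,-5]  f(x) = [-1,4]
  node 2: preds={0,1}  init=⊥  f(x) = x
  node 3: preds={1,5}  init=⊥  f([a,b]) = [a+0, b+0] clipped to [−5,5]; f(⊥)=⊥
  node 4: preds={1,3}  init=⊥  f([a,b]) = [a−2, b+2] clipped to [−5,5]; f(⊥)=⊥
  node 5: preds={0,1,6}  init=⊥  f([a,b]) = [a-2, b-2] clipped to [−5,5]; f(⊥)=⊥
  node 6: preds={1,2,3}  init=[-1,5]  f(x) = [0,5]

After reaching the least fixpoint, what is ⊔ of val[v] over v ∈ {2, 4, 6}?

[-5,5]

Trace (11 dequeues):
  [1] u=0 | in [-5,-5] | out [-5,-5] | prev ⊥ | push {}
  [2] u=1 | in ⊥ | out [-5,4] | prev [-5,-5] | push {0}
  [3] u=2 | in [-5,4] | out [-5,4] | prev ⊥ | push {}
  [4] u=3 | in [-5,4] | out [-5,4] | prev ⊥ | push {}
  [5] u=4 | in [-5,4] | out [-5,5] | prev ⊥ | push {}
  [6] u=5 | in [-5,5] | out [-5,3] | prev ⊥ | push {3}
  [7] u=6 | in [-5,4] | out [-1,5] | ==
  [8] u=0 | in [-5,5] | out [-5,3] | prev [-5,-5] | push {2,5}
  [9] u=3 | in [-5,4] | out [-5,4] | ==
  [10] u=2 | in [-5,4] | out [-5,4] | ==
  [11] u=5 | in [-5,5] | out [-5,3] | ==

Converged values:
  [0] [-5,3]
  [1] [-5,4]
  [2] [-5,4]
  [3] [-5,4]
  [4] [-5,5]
  [5] [-5,3]
  [6] [-1,5]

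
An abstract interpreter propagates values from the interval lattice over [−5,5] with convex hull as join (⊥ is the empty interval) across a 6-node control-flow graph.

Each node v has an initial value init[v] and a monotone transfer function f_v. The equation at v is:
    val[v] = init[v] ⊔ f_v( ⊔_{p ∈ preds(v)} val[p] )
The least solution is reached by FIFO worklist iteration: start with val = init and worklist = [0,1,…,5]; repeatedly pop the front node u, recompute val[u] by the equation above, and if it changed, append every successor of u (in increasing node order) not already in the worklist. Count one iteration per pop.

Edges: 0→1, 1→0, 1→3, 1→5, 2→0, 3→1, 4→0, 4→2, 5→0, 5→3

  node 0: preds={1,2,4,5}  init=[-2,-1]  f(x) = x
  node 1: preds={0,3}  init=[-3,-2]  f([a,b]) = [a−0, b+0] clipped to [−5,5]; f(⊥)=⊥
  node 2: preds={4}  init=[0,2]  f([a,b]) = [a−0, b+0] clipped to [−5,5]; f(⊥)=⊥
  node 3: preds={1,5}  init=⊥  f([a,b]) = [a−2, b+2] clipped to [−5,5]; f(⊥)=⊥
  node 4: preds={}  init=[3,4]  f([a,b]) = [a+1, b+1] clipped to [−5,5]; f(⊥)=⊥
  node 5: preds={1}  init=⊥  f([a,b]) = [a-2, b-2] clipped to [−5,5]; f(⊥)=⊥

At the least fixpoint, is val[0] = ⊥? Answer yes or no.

Trace (14 dequeues):
  [1] u=0 | in [-3,4] | out [-3,4] | prev [-2,-1] | push {}
  [2] u=1 | in [-3,4] | out [-3,4] | prev [-3,-2] | push {0}
  [3] u=2 | in [3,4] | out [0,4] | prev [0,2] | push {}
  [4] u=3 | in [-3,4] | out [-5,5] | prev ⊥ | push {1}
  [5] u=4 | in ⊥ | out [3,4] | ==
  [6] u=5 | in [-3,4] | out [-5,2] | prev ⊥ | push {3}
  [7] u=0 | in [-5,4] | out [-5,4] | prev [-3,4] | push {}
  [8] u=1 | in [-5,5] | out [-5,5] | prev [-3,4] | push {0,5}
  [9] u=3 | in [-5,5] | out [-5,5] | ==
  [10] u=0 | in [-5,5] | out [-5,5] | prev [-5,4] | push {1}
  [11] u=5 | in [-5,5] | out [-5,3] | prev [-5,2] | push {0,3}
  [12] u=1 | in [-5,5] | out [-5,5] | ==
  [13] u=0 | in [-5,5] | out [-5,5] | ==
  [14] u=3 | in [-5,5] | out [-5,5] | ==

Converged values:
  [0] [-5,5]
  [1] [-5,5]
  [2] [0,4]
  [3] [-5,5]
  [4] [3,4]
  [5] [-5,3]

no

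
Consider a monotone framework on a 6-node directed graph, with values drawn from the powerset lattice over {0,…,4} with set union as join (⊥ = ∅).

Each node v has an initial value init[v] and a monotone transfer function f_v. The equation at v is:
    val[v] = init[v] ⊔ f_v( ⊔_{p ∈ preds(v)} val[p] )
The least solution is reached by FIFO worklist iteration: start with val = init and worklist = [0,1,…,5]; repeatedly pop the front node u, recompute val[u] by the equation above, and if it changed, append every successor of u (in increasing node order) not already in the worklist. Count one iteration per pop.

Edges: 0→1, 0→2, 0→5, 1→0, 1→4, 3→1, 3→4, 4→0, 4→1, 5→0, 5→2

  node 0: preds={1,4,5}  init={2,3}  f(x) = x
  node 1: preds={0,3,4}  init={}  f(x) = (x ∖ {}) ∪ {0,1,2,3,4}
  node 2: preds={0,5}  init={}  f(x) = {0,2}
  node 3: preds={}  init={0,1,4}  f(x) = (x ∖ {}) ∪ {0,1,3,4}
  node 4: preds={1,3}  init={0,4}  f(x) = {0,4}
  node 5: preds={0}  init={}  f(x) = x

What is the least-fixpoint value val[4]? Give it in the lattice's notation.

{0,4}

Worklist (12 pops):
  #1 pop 0: in={0,4} → {0,2,3,4} (was {2,3}); enqueue []
  #2 pop 1: in={0,1,2,3,4} → {0,1,2,3,4} (was {}); enqueue [0]
  #3 pop 2: in={0,2,3,4} → {0,2} (was {}); enqueue []
  #4 pop 3: in={} → {0,1,3,4} (was {0,1,4}); enqueue [1]
  #5 pop 4: in={0,1,2,3,4} → {0,4} (no change)
  #6 pop 5: in={0,2,3,4} → {0,2,3,4} (was {}); enqueue [2]
  #7 pop 0: in={0,1,2,3,4} → {0,1,2,3,4} (was {0,2,3,4}); enqueue [5]
  #8 pop 1: in={0,1,2,3,4} → {0,1,2,3,4} (no change)
  #9 pop 2: in={0,1,2,3,4} → {0,2} (no change)
  #10 pop 5: in={0,1,2,3,4} → {0,1,2,3,4} (was {0,2,3,4}); enqueue [0,2]
  #11 pop 0: in={0,1,2,3,4} → {0,1,2,3,4} (no change)
  #12 pop 2: in={0,1,2,3,4} → {0,2} (no change)

Fixpoint:
  val[0] = {0,1,2,3,4}
  val[1] = {0,1,2,3,4}
  val[2] = {0,2}
  val[3] = {0,1,3,4}
  val[4] = {0,4}
  val[5] = {0,1,2,3,4}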